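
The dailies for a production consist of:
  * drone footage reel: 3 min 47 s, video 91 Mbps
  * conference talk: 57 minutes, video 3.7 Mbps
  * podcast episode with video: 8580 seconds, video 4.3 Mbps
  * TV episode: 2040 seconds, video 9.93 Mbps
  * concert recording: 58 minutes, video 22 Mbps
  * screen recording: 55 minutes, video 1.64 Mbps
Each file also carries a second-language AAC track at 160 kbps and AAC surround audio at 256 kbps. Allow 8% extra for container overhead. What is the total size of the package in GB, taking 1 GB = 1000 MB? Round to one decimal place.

Audio total: 160 + 256 = 416 kbps = 0.416 Mbps.
drone footage reel: 91.416 Mbps × 227 s × 1.08 = 22411.5 Mb
conference talk: 4.116 Mbps × 3420 s × 1.08 = 15202.9 Mb
podcast episode with video: 4.716 Mbps × 8580 s × 1.08 = 43700.3 Mb
TV episode: 10.346 Mbps × 2040 s × 1.08 = 22794.3 Mb
concert recording: 22.416 Mbps × 3480 s × 1.08 = 84248.3 Mb
screen recording: 2.056 Mbps × 3300 s × 1.08 = 7327.6 Mb
Total: 195684.9 Mb = 24460.6 MB.
= 24.46 GB.

24.5 GB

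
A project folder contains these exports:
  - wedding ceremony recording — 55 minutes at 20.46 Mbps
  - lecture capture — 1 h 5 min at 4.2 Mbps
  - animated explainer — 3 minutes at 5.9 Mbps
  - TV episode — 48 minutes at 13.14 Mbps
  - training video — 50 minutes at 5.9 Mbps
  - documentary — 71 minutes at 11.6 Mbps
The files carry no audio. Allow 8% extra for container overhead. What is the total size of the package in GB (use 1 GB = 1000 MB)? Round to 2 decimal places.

25.64 GB

wedding ceremony recording: 20.460 Mbps × 3300 s × 1.08 = 72919.4 Mb
lecture capture: 4.200 Mbps × 3900 s × 1.08 = 17690.4 Mb
animated explainer: 5.900 Mbps × 180 s × 1.08 = 1147.0 Mb
TV episode: 13.140 Mbps × 2880 s × 1.08 = 40870.7 Mb
training video: 5.900 Mbps × 3000 s × 1.08 = 19116.0 Mb
documentary: 11.600 Mbps × 4260 s × 1.08 = 53369.3 Mb
Total: 205112.7 Mb = 25639.1 MB.
= 25.64 GB.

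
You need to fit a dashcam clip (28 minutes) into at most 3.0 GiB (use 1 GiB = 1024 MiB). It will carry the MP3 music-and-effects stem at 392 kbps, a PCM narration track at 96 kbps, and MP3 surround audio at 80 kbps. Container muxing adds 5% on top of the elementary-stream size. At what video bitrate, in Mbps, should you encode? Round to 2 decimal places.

14.04 Mbps

Budget: 3.0 GiB = 25769.8 Mb.
Stream payload after overhead: 25769.8 / 1.05 = 24542.7 Mb.
28 min = 1680 s
Total bitrate budget: 24542.7 Mb / 1680 s = 14.609 Mbps.
Audio total: 392 + 96 + 80 = 568 kbps = 0.568 Mbps.
Video: 14.609 − 0.568 = 14.041 Mbps.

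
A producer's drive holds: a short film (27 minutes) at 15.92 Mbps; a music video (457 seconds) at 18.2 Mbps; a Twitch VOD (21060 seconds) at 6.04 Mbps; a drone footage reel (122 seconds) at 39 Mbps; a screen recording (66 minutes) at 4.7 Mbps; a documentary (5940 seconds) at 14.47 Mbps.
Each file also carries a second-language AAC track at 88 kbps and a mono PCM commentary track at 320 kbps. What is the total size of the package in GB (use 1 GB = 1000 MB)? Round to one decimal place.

35.5 GB

Audio total: 88 + 320 = 408 kbps = 0.408 Mbps.
short film: 16.328 Mbps × 1620 s = 26451.4 Mb
music video: 18.608 Mbps × 457 s = 8503.9 Mb
Twitch VOD: 6.448 Mbps × 21060 s = 135794.9 Mb
drone footage reel: 39.408 Mbps × 122 s = 4807.8 Mb
screen recording: 5.108 Mbps × 3960 s = 20227.7 Mb
documentary: 14.878 Mbps × 5940 s = 88375.3 Mb
Total: 284160.9 Mb = 35520.1 MB.
= 35.52 GB.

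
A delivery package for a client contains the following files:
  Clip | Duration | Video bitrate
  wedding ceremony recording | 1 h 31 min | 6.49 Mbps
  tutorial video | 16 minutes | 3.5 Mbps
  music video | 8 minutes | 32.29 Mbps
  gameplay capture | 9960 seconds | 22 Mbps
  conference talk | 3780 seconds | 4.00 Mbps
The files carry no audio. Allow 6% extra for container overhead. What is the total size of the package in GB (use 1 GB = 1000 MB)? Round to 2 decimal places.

wedding ceremony recording: 6.490 Mbps × 5460 s × 1.06 = 37561.5 Mb
tutorial video: 3.500 Mbps × 960 s × 1.06 = 3561.6 Mb
music video: 32.290 Mbps × 480 s × 1.06 = 16429.2 Mb
gameplay capture: 22.000 Mbps × 9960 s × 1.06 = 232267.2 Mb
conference talk: 4.000 Mbps × 3780 s × 1.06 = 16027.2 Mb
Total: 305846.7 Mb = 38230.8 MB.
= 38.23 GB.

38.23 GB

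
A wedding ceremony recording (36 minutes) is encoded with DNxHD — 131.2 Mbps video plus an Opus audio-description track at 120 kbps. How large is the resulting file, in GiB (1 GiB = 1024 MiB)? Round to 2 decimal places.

33.02 GiB

36 min = 2160 s
Audio: 120 kbps = 0.120 Mbps.
Total bitrate: 131.2 + 0.120 = 131.320 Mbps.
Stream data: 131.320 Mbps × 2160 s = 283651.2 Mb.
283,651 Mb = 35,456,400,000 bytes ÷ 1,073,741,824 = 33.02 GiB.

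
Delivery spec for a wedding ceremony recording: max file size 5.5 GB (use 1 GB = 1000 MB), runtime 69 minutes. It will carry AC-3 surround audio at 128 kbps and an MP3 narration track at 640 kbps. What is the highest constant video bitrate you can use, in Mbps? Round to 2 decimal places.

9.86 Mbps

Budget: 5.5 GB = 44000.0 Mb.
69 min = 4140 s
Total bitrate budget: 44000.0 Mb / 4140 s = 10.628 Mbps.
Audio total: 128 + 640 = 768 kbps = 0.768 Mbps.
Video: 10.628 − 0.768 = 9.860 Mbps.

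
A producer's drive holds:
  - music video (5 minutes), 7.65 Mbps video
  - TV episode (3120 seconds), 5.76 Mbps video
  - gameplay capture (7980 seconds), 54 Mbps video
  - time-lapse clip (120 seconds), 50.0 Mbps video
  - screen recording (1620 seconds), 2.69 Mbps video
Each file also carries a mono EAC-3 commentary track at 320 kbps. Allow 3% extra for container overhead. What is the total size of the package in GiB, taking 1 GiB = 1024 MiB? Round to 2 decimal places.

55.85 GiB

Audio: 320 kbps = 0.320 Mbps.
music video: 7.970 Mbps × 300 s × 1.03 = 2462.7 Mb
TV episode: 6.080 Mbps × 3120 s × 1.03 = 19538.7 Mb
gameplay capture: 54.320 Mbps × 7980 s × 1.03 = 446477.8 Mb
time-lapse clip: 50.320 Mbps × 120 s × 1.03 = 6219.6 Mb
screen recording: 3.010 Mbps × 1620 s × 1.03 = 5022.5 Mb
Total: 479721.3 Mb = 59965.2 MB.
= 55.85 GiB.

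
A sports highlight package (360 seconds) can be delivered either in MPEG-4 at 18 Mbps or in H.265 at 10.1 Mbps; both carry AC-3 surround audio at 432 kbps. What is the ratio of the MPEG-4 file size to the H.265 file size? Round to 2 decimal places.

1.75

Audio: 432 kbps = 0.432 Mbps.
MPEG-4: 18.432 Mbps × 360 s = 6635.5 Mb = 0.829 GB.
H.265: 10.532 Mbps × 360 s = 3791.5 Mb = 0.474 GB.
Ratio: 0.829 / 0.474 = 1.750.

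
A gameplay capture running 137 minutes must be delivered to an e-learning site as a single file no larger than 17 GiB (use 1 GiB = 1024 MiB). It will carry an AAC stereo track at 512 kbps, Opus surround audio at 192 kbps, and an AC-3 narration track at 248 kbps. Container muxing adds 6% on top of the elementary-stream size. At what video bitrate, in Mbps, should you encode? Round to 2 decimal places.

15.81 Mbps

Budget: 17 GiB = 146028.9 Mb.
Stream payload after overhead: 146028.9 / 1.06 = 137763.1 Mb.
137 min = 8220 s
Total bitrate budget: 137763.1 Mb / 8220 s = 16.760 Mbps.
Audio total: 512 + 192 + 248 = 952 kbps = 0.952 Mbps.
Video: 16.760 − 0.952 = 15.808 Mbps.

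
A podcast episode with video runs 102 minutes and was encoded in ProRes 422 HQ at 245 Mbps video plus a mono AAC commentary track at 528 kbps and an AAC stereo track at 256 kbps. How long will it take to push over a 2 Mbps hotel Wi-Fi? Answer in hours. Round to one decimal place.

208.9 hours

102 min = 6120 s
Audio total: 528 + 256 = 784 kbps = 0.784 Mbps.
Total bitrate: 245.784 Mbps.
File: 245.784 Mbps × 6120 s = 1504198.1 Mb.
At 2 Mbps: 1504198.1 / 2 = 752099.0 s ≈ 209 hours.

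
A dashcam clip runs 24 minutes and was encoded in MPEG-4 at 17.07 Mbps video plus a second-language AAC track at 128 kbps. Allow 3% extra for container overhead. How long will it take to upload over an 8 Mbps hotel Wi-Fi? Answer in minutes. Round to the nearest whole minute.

24 min = 1440 s
Audio: 128 kbps = 0.128 Mbps.
Total bitrate: 17.198 Mbps.
File: 17.198 Mbps × 1440 s = 24765.1 Mb.
With 3% container overhead: ×1.03. → 25508.1 Mb.
At 8 Mbps: 25508.1 / 8 = 3188.5 s ≈ 53.1 minutes.

53 minutes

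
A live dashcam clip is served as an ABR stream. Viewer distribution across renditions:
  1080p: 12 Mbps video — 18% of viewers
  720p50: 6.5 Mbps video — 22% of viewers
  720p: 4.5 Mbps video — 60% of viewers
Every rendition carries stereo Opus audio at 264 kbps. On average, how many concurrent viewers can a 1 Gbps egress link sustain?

152

Audio: 264 kbps = 0.264 Mbps.
Average per-viewer bitrate: 0.18×12.264 + 0.22×6.764 + 0.60×4.764 = 6.554 Mbps.
1 Gbps = 1,000 Mbps; 1,000 / 6.554 = 152.58 → 152.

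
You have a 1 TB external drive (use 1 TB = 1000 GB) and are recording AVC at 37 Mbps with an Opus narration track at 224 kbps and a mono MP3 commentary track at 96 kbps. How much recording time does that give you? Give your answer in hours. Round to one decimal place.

Audio total: 224 + 96 = 320 kbps = 0.320 Mbps.
Total bitrate: 37 + 0.320 = 37.320 Mbps.
Capacity: 1 TB = 8,000,000 Mb.
Recording time: 8,000,000 / 37.320 = 214,362 s ≈ 59.5 hours.

59.5 hours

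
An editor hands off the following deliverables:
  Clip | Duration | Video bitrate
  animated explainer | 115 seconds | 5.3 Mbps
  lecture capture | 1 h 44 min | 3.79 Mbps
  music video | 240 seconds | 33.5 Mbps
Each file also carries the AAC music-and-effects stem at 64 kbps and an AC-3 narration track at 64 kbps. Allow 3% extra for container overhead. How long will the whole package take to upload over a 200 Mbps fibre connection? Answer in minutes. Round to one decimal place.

2.8 minutes

Audio total: 64 + 64 = 128 kbps = 0.128 Mbps.
animated explainer: 5.428 Mbps × 115 s × 1.03 = 642.9 Mb
lecture capture: 3.918 Mbps × 6240 s × 1.03 = 25181.8 Mb
music video: 33.628 Mbps × 240 s × 1.03 = 8312.8 Mb
Total: 34137.6 Mb = 4267.2 MB.
At 200 Mbps: 34137.6 / 200 = 171 s ≈ 2.84 minutes.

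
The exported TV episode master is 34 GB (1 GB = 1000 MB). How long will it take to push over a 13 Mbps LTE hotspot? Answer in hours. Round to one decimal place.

5.8 hours

File: 34 GB = 272000.0 Mb.
At 13 Mbps: 272000.0 / 13 = 20923.1 s ≈ 5.81 hours.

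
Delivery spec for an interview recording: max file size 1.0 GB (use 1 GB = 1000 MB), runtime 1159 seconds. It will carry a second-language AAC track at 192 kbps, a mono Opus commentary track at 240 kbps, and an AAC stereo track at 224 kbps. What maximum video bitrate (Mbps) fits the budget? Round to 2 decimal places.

6.25 Mbps

Budget: 1.0 GB = 8000.0 Mb.
Total bitrate budget: 8000.0 Mb / 1159 s = 6.903 Mbps.
Audio total: 192 + 240 + 224 = 656 kbps = 0.656 Mbps.
Video: 6.903 − 0.656 = 6.247 Mbps.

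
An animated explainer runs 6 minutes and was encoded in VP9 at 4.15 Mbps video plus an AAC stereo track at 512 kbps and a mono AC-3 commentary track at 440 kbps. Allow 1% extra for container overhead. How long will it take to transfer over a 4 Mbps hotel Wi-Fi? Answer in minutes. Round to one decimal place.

6 min = 360 s
Audio total: 512 + 440 = 952 kbps = 0.952 Mbps.
Total bitrate: 5.102 Mbps.
File: 5.102 Mbps × 360 s = 1836.7 Mb.
With 1% container overhead: ×1.01. → 1855.1 Mb.
At 4 Mbps: 1855.1 / 4 = 463.8 s ≈ 7.73 minutes.

7.7 minutes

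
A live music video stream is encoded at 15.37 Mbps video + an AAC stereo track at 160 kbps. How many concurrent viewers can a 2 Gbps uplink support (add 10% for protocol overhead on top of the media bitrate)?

117

Audio: 160 kbps = 0.160 Mbps.
Per-viewer media rate: 15.530 Mbps.
On the wire with 10% overhead: 17.083 Mbps.
2 Gbps = 2,000 Mbps; 2,000 / 17.083 = 117.08 → 117 viewers.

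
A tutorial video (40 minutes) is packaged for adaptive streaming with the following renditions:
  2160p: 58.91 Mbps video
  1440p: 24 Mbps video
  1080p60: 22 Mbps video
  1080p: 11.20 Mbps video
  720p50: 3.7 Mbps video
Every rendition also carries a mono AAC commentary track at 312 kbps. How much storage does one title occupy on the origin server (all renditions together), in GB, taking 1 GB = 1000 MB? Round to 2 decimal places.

36.41 GB

40 min = 2400 s
Audio: 312 kbps = 0.312 Mbps.
Sum of rendition bitrates: (58.91+0.312) + (24+0.312) + (22+0.312) + (11.20+0.312) + (3.7+0.312) = 121.370 Mbps.
× 2400 s = 291,288 Mb = 36,411 MB = 36.41 GB.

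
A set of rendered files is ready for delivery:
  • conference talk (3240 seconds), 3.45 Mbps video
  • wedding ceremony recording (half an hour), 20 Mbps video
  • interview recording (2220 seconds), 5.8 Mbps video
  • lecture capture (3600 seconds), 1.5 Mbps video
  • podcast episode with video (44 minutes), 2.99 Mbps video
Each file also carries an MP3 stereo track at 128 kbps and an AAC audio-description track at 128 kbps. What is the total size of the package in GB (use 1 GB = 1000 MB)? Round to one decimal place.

Audio total: 128 + 128 = 256 kbps = 0.256 Mbps.
conference talk: 3.706 Mbps × 3240 s = 12007.4 Mb
wedding ceremony recording: 20.256 Mbps × 1800 s = 36460.8 Mb
interview recording: 6.056 Mbps × 2220 s = 13444.3 Mb
lecture capture: 1.756 Mbps × 3600 s = 6321.6 Mb
podcast episode with video: 3.246 Mbps × 2640 s = 8569.4 Mb
Total: 76803.6 Mb = 9600.5 MB.
= 9.600 GB.

9.6 GB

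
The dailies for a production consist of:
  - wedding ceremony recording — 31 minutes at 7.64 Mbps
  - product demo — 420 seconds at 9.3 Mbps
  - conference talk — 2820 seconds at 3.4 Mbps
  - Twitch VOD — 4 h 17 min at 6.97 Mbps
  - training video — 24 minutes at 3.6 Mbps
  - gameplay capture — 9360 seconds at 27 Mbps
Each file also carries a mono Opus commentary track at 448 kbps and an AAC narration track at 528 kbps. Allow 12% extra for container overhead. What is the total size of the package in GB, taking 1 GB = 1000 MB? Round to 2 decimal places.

Audio total: 448 + 528 = 976 kbps = 0.976 Mbps.
wedding ceremony recording: 8.616 Mbps × 1860 s × 1.12 = 17948.9 Mb
product demo: 10.276 Mbps × 420 s × 1.12 = 4833.8 Mb
conference talk: 4.376 Mbps × 2820 s × 1.12 = 13821.2 Mb
Twitch VOD: 7.946 Mbps × 15420 s × 1.12 = 137230.6 Mb
training video: 4.576 Mbps × 1440 s × 1.12 = 7380.2 Mb
gameplay capture: 27.976 Mbps × 9360 s × 1.12 = 293278.0 Mb
Total: 474492.6 Mb = 59311.6 MB.
= 59.31 GB.

59.31 GB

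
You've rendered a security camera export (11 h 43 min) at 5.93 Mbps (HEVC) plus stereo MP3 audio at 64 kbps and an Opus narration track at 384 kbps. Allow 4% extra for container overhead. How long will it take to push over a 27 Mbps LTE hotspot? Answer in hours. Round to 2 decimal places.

2.88 hours

11 h 43 min = 703 min = 42180 s
Audio total: 64 + 384 = 448 kbps = 0.448 Mbps.
Total bitrate: 6.378 Mbps.
File: 6.378 Mbps × 42180 s = 269024.0 Mb.
With 4% container overhead: ×1.04. → 279785.0 Mb.
At 27 Mbps: 279785.0 / 27 = 10362.4 s ≈ 2.88 hours.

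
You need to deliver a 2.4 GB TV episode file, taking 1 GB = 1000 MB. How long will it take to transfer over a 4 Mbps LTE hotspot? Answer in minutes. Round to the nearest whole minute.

File: 2.4 GB = 19200.0 Mb.
At 4 Mbps: 19200.0 / 4 = 4800.0 s ≈ 80 minutes.

80 minutes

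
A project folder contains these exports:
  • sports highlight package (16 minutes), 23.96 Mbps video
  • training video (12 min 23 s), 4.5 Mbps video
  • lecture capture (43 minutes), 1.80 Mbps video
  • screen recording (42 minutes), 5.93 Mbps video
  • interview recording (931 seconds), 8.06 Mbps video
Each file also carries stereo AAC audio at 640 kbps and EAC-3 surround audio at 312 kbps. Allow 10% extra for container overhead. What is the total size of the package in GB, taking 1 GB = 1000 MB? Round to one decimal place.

8.4 GB

Audio total: 640 + 312 = 952 kbps = 0.952 Mbps.
sports highlight package: 24.912 Mbps × 960 s × 1.10 = 26307.1 Mb
training video: 5.452 Mbps × 743 s × 1.10 = 4455.9 Mb
lecture capture: 2.752 Mbps × 2580 s × 1.10 = 7810.2 Mb
screen recording: 6.882 Mbps × 2520 s × 1.10 = 19076.9 Mb
interview recording: 9.012 Mbps × 931 s × 1.10 = 9229.2 Mb
Total: 66879.3 Mb = 8359.9 MB.
= 8.360 GB.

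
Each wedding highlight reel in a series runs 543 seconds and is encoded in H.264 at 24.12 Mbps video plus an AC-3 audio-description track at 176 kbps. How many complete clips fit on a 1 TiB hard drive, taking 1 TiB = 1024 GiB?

666

Audio: 176 kbps = 0.176 Mbps.
Total bitrate: 24.296 Mbps.
Per item: 24.296 Mbps × 543 s = 13,193 Mb = 1,649 MB.
Capacity: 1 TiB = 8,796,093 Mb; 666.74 items → 666 complete.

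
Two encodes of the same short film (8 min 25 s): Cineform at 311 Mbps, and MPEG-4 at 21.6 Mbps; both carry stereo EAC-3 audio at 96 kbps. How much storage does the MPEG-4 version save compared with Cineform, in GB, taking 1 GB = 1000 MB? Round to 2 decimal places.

18.27 GB

8 min 25 s = 505 s
Audio: 96 kbps = 0.096 Mbps.
Cineform: 311.096 Mbps × 505 s = 157103.5 Mb = 19.638 GB.
MPEG-4: 21.696 Mbps × 505 s = 10956.5 Mb = 1.370 GB.
Saving: 19.638 − 1.370 = 18.268 GB.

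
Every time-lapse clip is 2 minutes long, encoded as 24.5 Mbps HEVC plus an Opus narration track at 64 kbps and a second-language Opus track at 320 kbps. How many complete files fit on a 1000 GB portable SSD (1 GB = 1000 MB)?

2679

2 min = 120 s
Audio total: 64 + 320 = 384 kbps = 0.384 Mbps.
Total bitrate: 24.884 Mbps.
Per item: 24.884 Mbps × 120 s = 2,986 Mb = 373.3 MB.
Capacity: 1000 GB = 8,000,000 Mb; 2679.10 items → 2679 complete.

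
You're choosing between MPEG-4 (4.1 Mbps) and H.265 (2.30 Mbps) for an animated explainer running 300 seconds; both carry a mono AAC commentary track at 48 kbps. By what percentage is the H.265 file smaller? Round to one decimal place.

Audio: 48 kbps = 0.048 Mbps.
MPEG-4: 4.148 Mbps × 300 s = 1244.4 Mb = 155.550 MB.
H.265: 2.348 Mbps × 300 s = 704.4 Mb = 88.050 MB.
Reduction: (1 − 88.050/155.550) × 100 = 43.39%.

43.4%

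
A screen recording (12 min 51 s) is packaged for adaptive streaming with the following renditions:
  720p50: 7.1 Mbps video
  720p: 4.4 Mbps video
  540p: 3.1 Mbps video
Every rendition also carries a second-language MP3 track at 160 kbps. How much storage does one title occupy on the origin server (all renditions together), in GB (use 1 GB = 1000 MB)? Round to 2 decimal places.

1.45 GB

12 min 51 s = 771 s
Audio: 160 kbps = 0.160 Mbps.
Sum of rendition bitrates: (7.1+0.160) + (4.4+0.160) + (3.1+0.160) = 15.080 Mbps.
× 771 s = 11,627 Mb = 1,453 MB = 1.453 GB.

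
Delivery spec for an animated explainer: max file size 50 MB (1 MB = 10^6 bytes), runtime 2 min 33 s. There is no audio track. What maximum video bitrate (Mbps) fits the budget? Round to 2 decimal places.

2.61 Mbps

Budget: 50 MB = 400.0 Mb.
2 min 33 s = 153 s
Total bitrate budget: 400.0 Mb / 153 s = 2.614 Mbps.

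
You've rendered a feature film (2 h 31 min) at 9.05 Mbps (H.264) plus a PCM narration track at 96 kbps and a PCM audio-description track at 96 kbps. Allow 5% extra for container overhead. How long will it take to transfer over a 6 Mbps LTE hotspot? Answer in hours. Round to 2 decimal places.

2 h 31 min = 151 min = 9060 s
Audio total: 96 + 96 = 192 kbps = 0.192 Mbps.
Total bitrate: 9.242 Mbps.
File: 9.242 Mbps × 9060 s = 83732.5 Mb.
With 5% container overhead: ×1.05. → 87919.1 Mb.
At 6 Mbps: 87919.1 / 6 = 14653.2 s ≈ 4.07 hours.

4.07 hours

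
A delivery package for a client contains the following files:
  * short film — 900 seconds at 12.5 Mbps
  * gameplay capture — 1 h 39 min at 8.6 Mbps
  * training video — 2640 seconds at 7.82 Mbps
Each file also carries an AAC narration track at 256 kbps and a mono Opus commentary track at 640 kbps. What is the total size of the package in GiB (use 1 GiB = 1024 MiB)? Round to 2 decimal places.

10.65 GiB

Audio total: 256 + 640 = 896 kbps = 0.896 Mbps.
short film: 13.396 Mbps × 900 s = 12056.4 Mb
gameplay capture: 9.496 Mbps × 5940 s = 56406.2 Mb
training video: 8.716 Mbps × 2640 s = 23010.2 Mb
Total: 91472.9 Mb = 11434.1 MB.
= 10.65 GiB.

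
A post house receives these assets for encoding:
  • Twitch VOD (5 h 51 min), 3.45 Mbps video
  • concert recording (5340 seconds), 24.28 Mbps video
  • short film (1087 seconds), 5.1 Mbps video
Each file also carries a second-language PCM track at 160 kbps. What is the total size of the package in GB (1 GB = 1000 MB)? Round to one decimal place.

26.5 GB

Audio: 160 kbps = 0.160 Mbps.
Twitch VOD: 3.610 Mbps × 21060 s = 76026.6 Mb
concert recording: 24.440 Mbps × 5340 s = 130509.6 Mb
short film: 5.260 Mbps × 1087 s = 5717.6 Mb
Total: 212253.8 Mb = 26531.7 MB.
= 26.53 GB.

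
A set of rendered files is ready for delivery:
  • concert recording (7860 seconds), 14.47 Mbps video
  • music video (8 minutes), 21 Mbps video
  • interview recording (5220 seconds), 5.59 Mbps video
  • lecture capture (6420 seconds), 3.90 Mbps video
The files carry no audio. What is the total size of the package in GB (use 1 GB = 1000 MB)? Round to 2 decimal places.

22.25 GB

concert recording: 14.470 Mbps × 7860 s = 113734.2 Mb
music video: 21.000 Mbps × 480 s = 10080.0 Mb
interview recording: 5.590 Mbps × 5220 s = 29179.8 Mb
lecture capture: 3.900 Mbps × 6420 s = 25038.0 Mb
Total: 178032.0 Mb = 22254.0 MB.
= 22.25 GB.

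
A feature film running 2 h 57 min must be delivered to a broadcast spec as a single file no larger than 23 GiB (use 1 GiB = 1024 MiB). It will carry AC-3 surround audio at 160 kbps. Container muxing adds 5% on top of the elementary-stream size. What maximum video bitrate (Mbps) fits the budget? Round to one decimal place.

Budget: 23 GiB = 197568.5 Mb.
Stream payload after overhead: 197568.5 / 1.05 = 188160.5 Mb.
2 h 57 min = 177 min = 10620 s
Total bitrate budget: 188160.5 Mb / 10620 s = 17.718 Mbps.
Audio: 160 kbps = 0.160 Mbps.
Video: 17.718 − 0.160 = 17.558 Mbps.

17.6 Mbps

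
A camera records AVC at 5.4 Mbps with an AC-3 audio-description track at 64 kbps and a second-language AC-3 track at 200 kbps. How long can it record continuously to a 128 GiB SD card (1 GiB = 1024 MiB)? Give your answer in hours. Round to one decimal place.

Audio total: 64 + 200 = 264 kbps = 0.264 Mbps.
Total bitrate: 5.4 + 0.264 = 5.664 Mbps.
Capacity: 128 GiB = 1,099,512 Mb.
Recording time: 1,099,512 / 5.664 = 194,123 s ≈ 53.9 hours.

53.9 hours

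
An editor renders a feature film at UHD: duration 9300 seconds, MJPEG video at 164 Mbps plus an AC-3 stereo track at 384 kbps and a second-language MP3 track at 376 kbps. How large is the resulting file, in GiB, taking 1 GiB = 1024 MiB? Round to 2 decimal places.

178.38 GiB

Audio total: 384 + 376 = 760 kbps = 0.760 Mbps.
Total bitrate: 164 + 0.760 = 164.760 Mbps.
Stream data: 164.760 Mbps × 9300 s = 1532268.0 Mb.
1,532,268 Mb = 191,533,500,000 bytes ÷ 1,073,741,824 = 178.4 GiB.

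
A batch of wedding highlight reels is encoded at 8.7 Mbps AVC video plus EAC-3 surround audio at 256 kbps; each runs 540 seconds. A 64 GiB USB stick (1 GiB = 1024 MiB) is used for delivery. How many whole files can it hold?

Audio: 256 kbps = 0.256 Mbps.
Total bitrate: 8.956 Mbps.
Per item: 8.956 Mbps × 540 s = 4,836 Mb = 604.5 MB.
Capacity: 64 GiB = 549,756 Mb; 113.67 items → 113 complete.

113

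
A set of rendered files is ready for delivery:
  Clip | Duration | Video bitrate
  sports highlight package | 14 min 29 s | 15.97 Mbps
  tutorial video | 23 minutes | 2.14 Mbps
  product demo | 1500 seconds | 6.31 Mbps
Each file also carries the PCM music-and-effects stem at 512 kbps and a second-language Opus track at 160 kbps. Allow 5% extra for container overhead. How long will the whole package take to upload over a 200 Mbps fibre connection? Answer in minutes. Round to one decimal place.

Audio total: 512 + 160 = 672 kbps = 0.672 Mbps.
sports highlight package: 16.642 Mbps × 869 s × 1.05 = 15185.0 Mb
tutorial video: 2.812 Mbps × 1380 s × 1.05 = 4074.6 Mb
product demo: 6.982 Mbps × 1500 s × 1.05 = 10996.6 Mb
Total: 30256.2 Mb = 3782.0 MB.
At 200 Mbps: 30256.2 / 200 = 151 s ≈ 2.52 minutes.

2.5 minutes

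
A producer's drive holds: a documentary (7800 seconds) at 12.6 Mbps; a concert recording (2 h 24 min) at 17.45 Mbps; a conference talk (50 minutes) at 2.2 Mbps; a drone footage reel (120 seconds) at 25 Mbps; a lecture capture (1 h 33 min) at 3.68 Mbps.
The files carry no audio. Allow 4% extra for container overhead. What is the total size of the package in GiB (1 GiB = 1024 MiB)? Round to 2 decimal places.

documentary: 12.600 Mbps × 7800 s × 1.04 = 102211.2 Mb
concert recording: 17.450 Mbps × 8640 s × 1.04 = 156798.7 Mb
conference talk: 2.200 Mbps × 3000 s × 1.04 = 6864.0 Mb
drone footage reel: 25.000 Mbps × 120 s × 1.04 = 3120.0 Mb
lecture capture: 3.680 Mbps × 5580 s × 1.04 = 21355.8 Mb
Total: 290349.7 Mb = 36293.7 MB.
= 33.80 GiB.

33.80 GiB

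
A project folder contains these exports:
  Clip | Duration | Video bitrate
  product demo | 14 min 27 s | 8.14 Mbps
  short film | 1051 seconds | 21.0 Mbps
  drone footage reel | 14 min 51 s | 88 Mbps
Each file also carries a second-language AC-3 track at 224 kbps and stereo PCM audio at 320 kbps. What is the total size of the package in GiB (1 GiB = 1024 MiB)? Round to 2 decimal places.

12.70 GiB

Audio total: 224 + 320 = 544 kbps = 0.544 Mbps.
product demo: 8.684 Mbps × 867 s = 7529.0 Mb
short film: 21.544 Mbps × 1051 s = 22642.7 Mb
drone footage reel: 88.544 Mbps × 891 s = 78892.7 Mb
Total: 109064.5 Mb = 13633.1 MB.
= 12.70 GiB.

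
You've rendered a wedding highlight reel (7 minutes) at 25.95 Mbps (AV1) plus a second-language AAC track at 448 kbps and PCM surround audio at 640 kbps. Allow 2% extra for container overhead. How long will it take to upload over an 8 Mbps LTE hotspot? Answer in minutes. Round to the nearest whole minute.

24 minutes

7 min = 420 s
Audio total: 448 + 640 = 1088 kbps = 1.088 Mbps.
Total bitrate: 27.038 Mbps.
File: 27.038 Mbps × 420 s = 11356.0 Mb.
With 2% container overhead: ×1.02. → 11583.1 Mb.
At 8 Mbps: 11583.1 / 8 = 1447.9 s ≈ 24.1 minutes.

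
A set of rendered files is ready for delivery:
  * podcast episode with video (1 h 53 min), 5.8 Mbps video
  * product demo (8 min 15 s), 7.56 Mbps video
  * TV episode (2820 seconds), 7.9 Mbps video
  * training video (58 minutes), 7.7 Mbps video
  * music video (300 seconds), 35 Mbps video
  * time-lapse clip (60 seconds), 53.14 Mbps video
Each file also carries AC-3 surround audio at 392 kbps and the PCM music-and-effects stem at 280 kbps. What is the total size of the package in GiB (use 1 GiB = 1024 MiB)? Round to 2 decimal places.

Audio total: 392 + 280 = 672 kbps = 0.672 Mbps.
podcast episode with video: 6.472 Mbps × 6780 s = 43880.2 Mb
product demo: 8.232 Mbps × 495 s = 4074.8 Mb
TV episode: 8.572 Mbps × 2820 s = 24173.0 Mb
training video: 8.372 Mbps × 3480 s = 29134.6 Mb
music video: 35.672 Mbps × 300 s = 10701.6 Mb
time-lapse clip: 53.812 Mbps × 60 s = 3228.7 Mb
Total: 115192.9 Mb = 14399.1 MB.
= 13.41 GiB.

13.41 GiB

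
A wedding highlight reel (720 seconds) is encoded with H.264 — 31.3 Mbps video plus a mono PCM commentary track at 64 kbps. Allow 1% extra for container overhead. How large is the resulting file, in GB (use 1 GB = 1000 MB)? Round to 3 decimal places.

Audio: 64 kbps = 0.064 Mbps.
Total bitrate: 31.3 + 0.064 = 31.364 Mbps.
Stream data: 31.364 Mbps × 720 s = 22582.1 Mb.
With 1% container overhead: ×1.01.
22,808 Mb ÷ 8 = 2,851 MB → 2.851 GB.

2.851 GB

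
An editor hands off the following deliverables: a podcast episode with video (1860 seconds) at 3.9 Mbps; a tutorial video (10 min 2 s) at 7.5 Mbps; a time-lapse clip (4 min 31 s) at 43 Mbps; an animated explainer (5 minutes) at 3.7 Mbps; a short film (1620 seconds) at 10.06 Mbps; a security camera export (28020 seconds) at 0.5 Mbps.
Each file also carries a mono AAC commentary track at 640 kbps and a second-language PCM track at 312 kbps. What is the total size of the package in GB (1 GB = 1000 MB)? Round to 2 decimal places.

Audio total: 640 + 312 = 952 kbps = 0.952 Mbps.
podcast episode with video: 4.852 Mbps × 1860 s = 9024.7 Mb
tutorial video: 8.452 Mbps × 602 s = 5088.1 Mb
time-lapse clip: 43.952 Mbps × 271 s = 11911.0 Mb
animated explainer: 4.652 Mbps × 300 s = 1395.6 Mb
short film: 11.012 Mbps × 1620 s = 17839.4 Mb
security camera export: 1.452 Mbps × 28020 s = 40685.0 Mb
Total: 85943.9 Mb = 10743.0 MB.
= 10.74 GB.

10.74 GB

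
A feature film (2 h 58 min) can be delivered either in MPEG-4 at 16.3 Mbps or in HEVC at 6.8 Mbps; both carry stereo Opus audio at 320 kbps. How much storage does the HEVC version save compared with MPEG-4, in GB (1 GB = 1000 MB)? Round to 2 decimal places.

12.68 GB

2 h 58 min = 178 min = 10680 s
Audio: 320 kbps = 0.320 Mbps.
MPEG-4: 16.620 Mbps × 10680 s = 177501.6 Mb = 22.188 GB.
HEVC: 7.120 Mbps × 10680 s = 76041.6 Mb = 9.505 GB.
Saving: 22.188 − 9.505 = 12.682 GB.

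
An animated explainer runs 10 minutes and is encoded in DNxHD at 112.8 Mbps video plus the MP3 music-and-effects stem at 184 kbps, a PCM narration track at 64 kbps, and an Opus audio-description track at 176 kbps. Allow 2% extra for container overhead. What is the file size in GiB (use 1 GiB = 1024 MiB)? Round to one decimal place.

10 min = 600 s
Audio total: 184 + 64 + 176 = 424 kbps = 0.424 Mbps.
Total bitrate: 112.8 + 0.424 = 113.224 Mbps.
Stream data: 113.224 Mbps × 600 s = 67934.4 Mb.
With 2% container overhead: ×1.02.
69,293 Mb = 8,661,636,000 bytes ÷ 1,073,741,824 = 8.067 GiB.

8.1 GiB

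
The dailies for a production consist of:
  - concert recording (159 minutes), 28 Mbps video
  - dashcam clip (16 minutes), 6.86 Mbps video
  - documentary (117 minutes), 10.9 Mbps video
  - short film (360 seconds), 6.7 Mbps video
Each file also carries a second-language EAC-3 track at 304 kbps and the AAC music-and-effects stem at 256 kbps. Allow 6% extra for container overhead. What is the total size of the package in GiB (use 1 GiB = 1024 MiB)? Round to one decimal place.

44.8 GiB

Audio total: 304 + 256 = 560 kbps = 0.560 Mbps.
concert recording: 28.560 Mbps × 9540 s × 1.06 = 288810.1 Mb
dashcam clip: 7.420 Mbps × 960 s × 1.06 = 7550.6 Mb
documentary: 11.460 Mbps × 7020 s × 1.06 = 85276.2 Mb
short film: 7.260 Mbps × 360 s × 1.06 = 2770.4 Mb
Total: 384407.3 Mb = 48050.9 MB.
= 44.75 GiB.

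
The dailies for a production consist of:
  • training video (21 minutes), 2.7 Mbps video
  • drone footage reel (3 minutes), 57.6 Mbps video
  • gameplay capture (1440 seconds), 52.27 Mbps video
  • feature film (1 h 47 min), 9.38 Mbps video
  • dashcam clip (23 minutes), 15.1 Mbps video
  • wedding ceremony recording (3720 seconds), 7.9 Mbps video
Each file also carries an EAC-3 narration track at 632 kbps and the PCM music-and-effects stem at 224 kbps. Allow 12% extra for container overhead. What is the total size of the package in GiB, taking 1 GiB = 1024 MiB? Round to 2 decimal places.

Audio total: 632 + 224 = 856 kbps = 0.856 Mbps.
training video: 3.556 Mbps × 1260 s × 1.12 = 5018.2 Mb
drone footage reel: 58.456 Mbps × 180 s × 1.12 = 11784.7 Mb
gameplay capture: 53.126 Mbps × 1440 s × 1.12 = 85681.6 Mb
feature film: 10.236 Mbps × 6420 s × 1.12 = 73600.9 Mb
dashcam clip: 15.956 Mbps × 1380 s × 1.12 = 24661.6 Mb
wedding ceremony recording: 8.756 Mbps × 3720 s × 1.12 = 36481.0 Mb
Total: 237228.1 Mb = 29653.5 MB.
= 27.62 GiB.

27.62 GiB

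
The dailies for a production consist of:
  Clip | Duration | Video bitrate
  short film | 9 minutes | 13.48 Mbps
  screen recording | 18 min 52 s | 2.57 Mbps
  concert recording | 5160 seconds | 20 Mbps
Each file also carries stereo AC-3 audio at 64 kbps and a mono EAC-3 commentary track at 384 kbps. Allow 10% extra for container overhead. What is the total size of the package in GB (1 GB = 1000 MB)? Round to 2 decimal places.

16.01 GB

Audio total: 64 + 384 = 448 kbps = 0.448 Mbps.
short film: 13.928 Mbps × 540 s × 1.10 = 8273.2 Mb
screen recording: 3.018 Mbps × 1132 s × 1.10 = 3758.0 Mb
concert recording: 20.448 Mbps × 5160 s × 1.10 = 116062.8 Mb
Total: 128094.1 Mb = 16011.8 MB.
= 16.01 GB.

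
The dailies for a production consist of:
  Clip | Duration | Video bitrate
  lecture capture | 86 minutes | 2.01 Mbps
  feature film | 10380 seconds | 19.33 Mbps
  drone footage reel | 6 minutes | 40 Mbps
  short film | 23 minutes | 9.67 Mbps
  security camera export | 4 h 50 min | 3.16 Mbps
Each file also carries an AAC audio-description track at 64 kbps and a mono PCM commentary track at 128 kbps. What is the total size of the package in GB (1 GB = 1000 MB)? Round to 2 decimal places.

37.55 GB

Audio total: 64 + 128 = 192 kbps = 0.192 Mbps.
lecture capture: 2.202 Mbps × 5160 s = 11362.3 Mb
feature film: 19.522 Mbps × 10380 s = 202638.4 Mb
drone footage reel: 40.192 Mbps × 360 s = 14469.1 Mb
short film: 9.862 Mbps × 1380 s = 13609.6 Mb
security camera export: 3.352 Mbps × 17400 s = 58324.8 Mb
Total: 300404.2 Mb = 37550.5 MB.
= 37.55 GB.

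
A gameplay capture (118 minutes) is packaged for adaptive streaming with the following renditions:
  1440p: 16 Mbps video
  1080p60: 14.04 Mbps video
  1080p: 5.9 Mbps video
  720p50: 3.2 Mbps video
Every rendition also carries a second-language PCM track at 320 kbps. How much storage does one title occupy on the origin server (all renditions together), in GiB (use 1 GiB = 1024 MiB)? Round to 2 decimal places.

33.31 GiB

118 min = 7080 s
Audio: 320 kbps = 0.320 Mbps.
Sum of rendition bitrates: (16+0.320) + (14.04+0.320) + (5.9+0.320) + (3.2+0.320) = 40.420 Mbps.
× 7080 s = 286,174 Mb = 35,772 MB = 33.31 GiB.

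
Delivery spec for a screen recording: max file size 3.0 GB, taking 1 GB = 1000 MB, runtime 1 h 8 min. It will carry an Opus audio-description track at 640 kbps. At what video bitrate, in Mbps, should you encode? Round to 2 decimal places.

Budget: 3.0 GB = 24000.0 Mb.
1 h 8 min = 68 min = 4080 s
Total bitrate budget: 24000.0 Mb / 4080 s = 5.882 Mbps.
Audio: 640 kbps = 0.640 Mbps.
Video: 5.882 − 0.640 = 5.242 Mbps.

5.24 Mbps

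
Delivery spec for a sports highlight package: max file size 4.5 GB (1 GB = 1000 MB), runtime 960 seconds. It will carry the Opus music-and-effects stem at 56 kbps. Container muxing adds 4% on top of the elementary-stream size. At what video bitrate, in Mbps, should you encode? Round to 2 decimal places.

36.00 Mbps

Budget: 4.5 GB = 36000.0 Mb.
Stream payload after overhead: 36000.0 / 1.04 = 34615.4 Mb.
Total bitrate budget: 34615.4 Mb / 960 s = 36.058 Mbps.
Audio: 56 kbps = 0.056 Mbps.
Video: 36.058 − 0.056 = 36.002 Mbps.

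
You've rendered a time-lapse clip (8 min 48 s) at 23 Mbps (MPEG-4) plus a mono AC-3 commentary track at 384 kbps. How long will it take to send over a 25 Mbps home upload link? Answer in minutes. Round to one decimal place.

8.2 minutes

8 min 48 s = 528 s
Audio: 384 kbps = 0.384 Mbps.
Total bitrate: 23.384 Mbps.
File: 23.384 Mbps × 528 s = 12346.8 Mb.
At 25 Mbps: 12346.8 / 25 = 493.9 s ≈ 8.23 minutes.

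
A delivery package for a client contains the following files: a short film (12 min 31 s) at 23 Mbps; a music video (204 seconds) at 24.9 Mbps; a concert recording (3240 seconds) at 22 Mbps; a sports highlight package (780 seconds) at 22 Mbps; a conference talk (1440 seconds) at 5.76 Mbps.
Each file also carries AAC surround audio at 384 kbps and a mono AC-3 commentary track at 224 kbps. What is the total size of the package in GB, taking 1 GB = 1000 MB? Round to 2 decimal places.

Audio total: 384 + 224 = 608 kbps = 0.608 Mbps.
short film: 23.608 Mbps × 751 s = 17729.6 Mb
music video: 25.508 Mbps × 204 s = 5203.6 Mb
concert recording: 22.608 Mbps × 3240 s = 73249.9 Mb
sports highlight package: 22.608 Mbps × 780 s = 17634.2 Mb
conference talk: 6.368 Mbps × 1440 s = 9169.9 Mb
Total: 122987.3 Mb = 15373.4 MB.
= 15.37 GB.

15.37 GB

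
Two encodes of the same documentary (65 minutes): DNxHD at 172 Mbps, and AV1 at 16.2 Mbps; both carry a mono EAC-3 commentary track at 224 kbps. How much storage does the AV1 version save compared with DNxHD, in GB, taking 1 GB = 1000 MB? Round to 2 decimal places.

75.95 GB

65 min = 3900 s
Audio: 224 kbps = 0.224 Mbps.
DNxHD: 172.224 Mbps × 3900 s = 671673.6 Mb = 83.959 GB.
AV1: 16.424 Mbps × 3900 s = 64053.6 Mb = 8.007 GB.
Saving: 83.959 − 8.007 = 75.953 GB.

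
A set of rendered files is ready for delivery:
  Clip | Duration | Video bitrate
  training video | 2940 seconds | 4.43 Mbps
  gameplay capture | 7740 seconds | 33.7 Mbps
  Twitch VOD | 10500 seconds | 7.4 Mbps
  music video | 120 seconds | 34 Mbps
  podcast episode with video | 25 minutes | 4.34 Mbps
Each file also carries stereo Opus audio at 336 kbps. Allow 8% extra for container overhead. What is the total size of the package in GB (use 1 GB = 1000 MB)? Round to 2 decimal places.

49.92 GB

Audio: 336 kbps = 0.336 Mbps.
training video: 4.766 Mbps × 2940 s × 1.08 = 15133.0 Mb
gameplay capture: 34.036 Mbps × 7740 s × 1.08 = 284513.7 Mb
Twitch VOD: 7.736 Mbps × 10500 s × 1.08 = 87726.2 Mb
music video: 34.336 Mbps × 120 s × 1.08 = 4449.9 Mb
podcast episode with video: 4.676 Mbps × 1500 s × 1.08 = 7575.1 Mb
Total: 399398.0 Mb = 49924.8 MB.
= 49.92 GB.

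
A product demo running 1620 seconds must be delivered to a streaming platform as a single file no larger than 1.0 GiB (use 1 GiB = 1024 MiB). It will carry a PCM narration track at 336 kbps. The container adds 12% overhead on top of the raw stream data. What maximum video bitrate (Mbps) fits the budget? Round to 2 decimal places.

Budget: 1.0 GiB = 8589.9 Mb.
Stream payload after overhead: 8589.9 / 1.12 = 7669.6 Mb.
Total bitrate budget: 7669.6 Mb / 1620 s = 4.734 Mbps.
Audio: 336 kbps = 0.336 Mbps.
Video: 4.734 − 0.336 = 4.398 Mbps.

4.40 Mbps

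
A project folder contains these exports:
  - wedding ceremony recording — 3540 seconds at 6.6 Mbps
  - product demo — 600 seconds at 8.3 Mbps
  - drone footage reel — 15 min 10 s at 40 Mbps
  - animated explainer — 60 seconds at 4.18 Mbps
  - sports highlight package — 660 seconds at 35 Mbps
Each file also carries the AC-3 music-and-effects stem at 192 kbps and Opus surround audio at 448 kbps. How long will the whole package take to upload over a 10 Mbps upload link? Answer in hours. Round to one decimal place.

2.5 hours

Audio total: 192 + 448 = 640 kbps = 0.640 Mbps.
wedding ceremony recording: 7.240 Mbps × 3540 s = 25629.6 Mb
product demo: 8.940 Mbps × 600 s = 5364.0 Mb
drone footage reel: 40.640 Mbps × 910 s = 36982.4 Mb
animated explainer: 4.820 Mbps × 60 s = 289.2 Mb
sports highlight package: 35.640 Mbps × 660 s = 23522.4 Mb
Total: 91787.6 Mb = 11473.5 MB.
At 10 Mbps: 91787.6 / 10 = 9179 s ≈ 2.55 hours.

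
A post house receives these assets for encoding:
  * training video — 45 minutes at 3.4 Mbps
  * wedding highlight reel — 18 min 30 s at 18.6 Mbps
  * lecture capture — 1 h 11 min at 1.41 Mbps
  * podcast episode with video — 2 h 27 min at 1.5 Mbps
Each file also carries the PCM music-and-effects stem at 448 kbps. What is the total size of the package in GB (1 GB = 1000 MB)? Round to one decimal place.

Audio: 448 kbps = 0.448 Mbps.
training video: 3.848 Mbps × 2700 s = 10389.6 Mb
wedding highlight reel: 19.048 Mbps × 1110 s = 21143.3 Mb
lecture capture: 1.858 Mbps × 4260 s = 7915.1 Mb
podcast episode with video: 1.948 Mbps × 8820 s = 17181.4 Mb
Total: 56629.3 Mb = 7078.7 MB.
= 7.079 GB.

7.1 GB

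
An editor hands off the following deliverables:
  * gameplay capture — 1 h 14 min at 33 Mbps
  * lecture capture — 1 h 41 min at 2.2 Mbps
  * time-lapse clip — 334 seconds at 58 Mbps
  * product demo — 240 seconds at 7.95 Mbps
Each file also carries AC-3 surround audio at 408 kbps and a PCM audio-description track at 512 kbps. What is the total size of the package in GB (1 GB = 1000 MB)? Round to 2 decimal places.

23.92 GB

Audio total: 408 + 512 = 920 kbps = 0.920 Mbps.
gameplay capture: 33.920 Mbps × 4440 s = 150604.8 Mb
lecture capture: 3.120 Mbps × 6060 s = 18907.2 Mb
time-lapse clip: 58.920 Mbps × 334 s = 19679.3 Mb
product demo: 8.870 Mbps × 240 s = 2128.8 Mb
Total: 191320.1 Mb = 23915.0 MB.
= 23.92 GB.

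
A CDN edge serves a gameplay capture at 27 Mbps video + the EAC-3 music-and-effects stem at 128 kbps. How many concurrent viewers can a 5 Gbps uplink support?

Audio: 128 kbps = 0.128 Mbps.
Per-viewer media rate: 27.128 Mbps.
5 Gbps = 5,000 Mbps; 5,000 / 27.128 = 184.31 → 184 viewers.

184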